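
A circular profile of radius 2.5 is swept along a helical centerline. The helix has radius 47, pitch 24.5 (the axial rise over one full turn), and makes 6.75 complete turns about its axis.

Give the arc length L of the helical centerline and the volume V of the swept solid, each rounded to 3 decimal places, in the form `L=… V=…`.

L=2000.189 V=39273.616

2πR = 2π·47 = 295.309709
per-turn = √(295.309709² + 24.5²) = √(87207.8245 + 600.25) = √87808.0745 = 296.324273
L = 6.75 × 296.324273 = 2000.188840
V = π·2.5² × L = 19.634954 × 2000.188840 = 39273.616026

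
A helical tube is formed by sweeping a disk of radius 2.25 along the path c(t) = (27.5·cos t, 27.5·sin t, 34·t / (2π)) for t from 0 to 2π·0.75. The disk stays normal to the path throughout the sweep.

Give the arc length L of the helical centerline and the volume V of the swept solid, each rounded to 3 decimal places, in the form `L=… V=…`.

2πR = 2π·27.5 = 172.787596
per-turn = √(172.787596² + 34²) = √(29855.5533 + 1156) = √31011.5533 = 176.100975
L = 0.75 × 176.100975 = 132.075731
V = π·2.25² × L = 15.904313 × 132.075731 = 2100.573741

L=132.076 V=2100.574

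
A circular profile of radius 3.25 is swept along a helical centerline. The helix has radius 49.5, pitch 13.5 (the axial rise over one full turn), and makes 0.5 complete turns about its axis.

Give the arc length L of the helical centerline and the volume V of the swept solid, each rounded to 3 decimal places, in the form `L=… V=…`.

2πR = 2π·49.5 = 311.017673
per-turn = √(311.017673² + 13.5²) = √(96731.9927 + 182.25) = √96914.2427 = 311.310525
L = 0.5 × 311.310525 = 155.655262
V = π·3.25² × L = 33.183072 × 155.655262 = 5165.119839

L=155.655 V=5165.120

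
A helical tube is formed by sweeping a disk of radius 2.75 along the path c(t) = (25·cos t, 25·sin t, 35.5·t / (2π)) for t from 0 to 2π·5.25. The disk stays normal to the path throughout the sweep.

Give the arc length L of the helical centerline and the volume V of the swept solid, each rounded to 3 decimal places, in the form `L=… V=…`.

2πR = 2π·25 = 157.079633
per-turn = √(157.079633² + 35.5²) = √(24674.0110 + 1260.25) = √25934.2610 = 161.041178
L = 5.25 × 161.041178 = 845.466184
V = π·2.75² × L = 23.758294 × 845.466184 = 20086.834549

L=845.466 V=20086.835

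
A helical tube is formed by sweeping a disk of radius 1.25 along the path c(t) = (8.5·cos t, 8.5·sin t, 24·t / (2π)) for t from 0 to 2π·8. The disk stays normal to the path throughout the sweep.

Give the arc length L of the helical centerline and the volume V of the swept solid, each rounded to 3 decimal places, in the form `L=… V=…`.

L=468.415 V=2299.325

2πR = 2π·8.5 = 53.407075
per-turn = √(53.407075² + 24²) = √(2852.3157 + 576) = √3428.3157 = 58.551820
L = 8 × 58.551820 = 468.414563
V = π·1.25² × L = 4.908739 × 468.414563 = 2299.324610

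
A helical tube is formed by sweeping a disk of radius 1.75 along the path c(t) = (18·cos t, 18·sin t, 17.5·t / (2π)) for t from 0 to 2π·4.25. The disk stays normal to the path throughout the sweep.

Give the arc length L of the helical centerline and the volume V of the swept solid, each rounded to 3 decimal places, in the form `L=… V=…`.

2πR = 2π·18 = 113.097336
per-turn = √(113.097336² + 17.5²) = √(12791.0073 + 306.25) = √13097.2573 = 114.443249
L = 4.25 × 114.443249 = 486.383809
V = π·1.75² × L = 9.621128 × 486.383809 = 4679.560645

L=486.384 V=4679.561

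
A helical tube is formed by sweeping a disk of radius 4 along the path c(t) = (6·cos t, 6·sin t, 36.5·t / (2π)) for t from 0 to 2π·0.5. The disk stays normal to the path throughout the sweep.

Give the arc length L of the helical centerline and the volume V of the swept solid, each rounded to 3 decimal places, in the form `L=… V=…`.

L=26.237 V=1318.804

2πR = 2π·6 = 37.699112
per-turn = √(37.699112² + 36.5²) = √(1421.2230 + 1332.25) = √2753.4730 = 52.473546
L = 0.5 × 52.473546 = 26.236773
V = π·4² × L = 50.265482 × 26.236773 = 1318.804054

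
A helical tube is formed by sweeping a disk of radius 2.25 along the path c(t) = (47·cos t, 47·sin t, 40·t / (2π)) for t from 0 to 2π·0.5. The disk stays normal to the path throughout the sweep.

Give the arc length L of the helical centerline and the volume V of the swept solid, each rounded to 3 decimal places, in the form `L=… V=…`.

2πR = 2π·47 = 295.309709
per-turn = √(295.309709² + 40²) = √(87207.8245 + 1600) = √88807.8245 = 298.006417
L = 0.5 × 298.006417 = 149.003208
V = π·2.25² × L = 15.904313 × 149.003208 = 2369.793636

L=149.003 V=2369.794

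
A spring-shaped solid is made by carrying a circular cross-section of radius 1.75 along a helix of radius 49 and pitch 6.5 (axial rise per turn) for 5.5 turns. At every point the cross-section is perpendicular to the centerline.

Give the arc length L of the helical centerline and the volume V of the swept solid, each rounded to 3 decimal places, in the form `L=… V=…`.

L=1693.696 V=16295.263

2πR = 2π·49 = 307.876080
per-turn = √(307.876080² + 6.5²) = √(94787.6807 + 42.25) = √94829.9307 = 307.944688
L = 5.5 × 307.944688 = 1693.695782
V = π·1.75² × L = 9.621128 × 1693.695782 = 16295.263070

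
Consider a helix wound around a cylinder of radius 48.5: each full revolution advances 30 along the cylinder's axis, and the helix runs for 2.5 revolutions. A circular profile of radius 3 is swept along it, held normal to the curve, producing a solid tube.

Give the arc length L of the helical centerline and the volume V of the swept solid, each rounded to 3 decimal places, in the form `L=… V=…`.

L=765.519 V=21644.541

2πR = 2π·48.5 = 304.734487
per-turn = √(304.734487² + 30²) = √(92863.1078 + 900) = √93763.1078 = 306.207622
L = 2.5 × 306.207622 = 765.519055
V = π·3² × L = 28.274334 × 765.519055 = 21644.541359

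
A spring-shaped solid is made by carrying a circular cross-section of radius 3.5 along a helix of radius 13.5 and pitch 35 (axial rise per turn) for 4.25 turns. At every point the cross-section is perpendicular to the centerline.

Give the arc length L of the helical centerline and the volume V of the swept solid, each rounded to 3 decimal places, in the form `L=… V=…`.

2πR = 2π·13.5 = 84.823002
per-turn = √(84.823002² + 35²) = √(7194.9416 + 1225) = √8419.9416 = 91.760240
L = 4.25 × 91.760240 = 389.981019
V = π·3.5² × L = 38.484510 × 389.981019 = 15008.228434

L=389.981 V=15008.228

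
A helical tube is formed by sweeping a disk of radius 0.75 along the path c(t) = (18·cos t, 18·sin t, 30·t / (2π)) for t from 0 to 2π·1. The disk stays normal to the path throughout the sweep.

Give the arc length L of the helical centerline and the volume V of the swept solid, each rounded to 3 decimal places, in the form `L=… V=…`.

L=117.009 V=206.771

2πR = 2π·18 = 113.097336
per-turn = √(113.097336² + 30²) = √(12791.0073 + 900) = √13691.0073 = 117.008578
L = 1 × 117.008578 = 117.008578
V = π·0.75² × L = 1.767146 × 117.008578 = 206.771225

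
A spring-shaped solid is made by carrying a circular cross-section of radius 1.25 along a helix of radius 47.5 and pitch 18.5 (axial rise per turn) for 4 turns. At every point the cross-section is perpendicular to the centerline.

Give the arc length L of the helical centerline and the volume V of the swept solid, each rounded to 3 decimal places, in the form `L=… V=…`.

L=1196.097 V=5871.325

2πR = 2π·47.5 = 298.451302
per-turn = √(298.451302² + 18.5²) = √(89073.1797 + 342.25) = √89415.4297 = 299.024129
L = 4 × 299.024129 = 1196.096516
V = π·1.25² × L = 4.908739 × 1196.096516 = 5871.325043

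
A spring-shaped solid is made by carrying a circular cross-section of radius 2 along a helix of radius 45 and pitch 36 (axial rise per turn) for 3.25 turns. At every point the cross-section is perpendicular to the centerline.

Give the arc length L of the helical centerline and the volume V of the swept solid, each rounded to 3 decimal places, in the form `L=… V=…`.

L=926.334 V=11640.661

2πR = 2π·45 = 282.743339
per-turn = √(282.743339² + 36²) = √(79943.7956 + 1296) = √81239.7956 = 285.025956
L = 3.25 × 285.025956 = 926.334357
V = π·2² × L = 12.566371 × 926.334357 = 11640.660847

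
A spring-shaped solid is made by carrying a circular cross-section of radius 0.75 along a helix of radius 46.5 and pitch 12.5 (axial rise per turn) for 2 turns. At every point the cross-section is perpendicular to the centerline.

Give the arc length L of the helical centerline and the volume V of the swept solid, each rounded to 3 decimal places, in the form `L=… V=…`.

2πR = 2π·46.5 = 292.168117
per-turn = √(292.168117² + 12.5²) = √(85362.2085 + 156.25) = √85518.4585 = 292.435392
L = 2 × 292.435392 = 584.870784
V = π·0.75² × L = 1.767146 × 584.870784 = 1033.551989

L=584.871 V=1033.552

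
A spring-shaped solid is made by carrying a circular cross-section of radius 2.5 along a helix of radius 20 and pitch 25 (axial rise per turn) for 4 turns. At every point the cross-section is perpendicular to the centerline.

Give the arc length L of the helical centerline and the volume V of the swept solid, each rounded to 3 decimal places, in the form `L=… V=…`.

L=512.505 V=10063.022

2πR = 2π·20 = 125.663706
per-turn = √(125.663706² + 25²) = √(15791.3670 + 625) = √16416.3670 = 128.126371
L = 4 × 128.126371 = 512.505486
V = π·2.5² × L = 19.634954 × 512.505486 = 10063.021676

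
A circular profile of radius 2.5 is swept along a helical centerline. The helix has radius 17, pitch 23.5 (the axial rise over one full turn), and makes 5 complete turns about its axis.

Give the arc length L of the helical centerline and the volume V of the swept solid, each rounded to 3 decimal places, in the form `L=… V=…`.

2πR = 2π·17 = 106.814150
per-turn = √(106.814150² + 23.5²) = √(11409.2627 + 552.25) = √11961.5127 = 109.368701
L = 5 × 109.368701 = 546.843503
V = π·2.5² × L = 19.634954 × 546.843503 = 10737.247081

L=546.844 V=10737.247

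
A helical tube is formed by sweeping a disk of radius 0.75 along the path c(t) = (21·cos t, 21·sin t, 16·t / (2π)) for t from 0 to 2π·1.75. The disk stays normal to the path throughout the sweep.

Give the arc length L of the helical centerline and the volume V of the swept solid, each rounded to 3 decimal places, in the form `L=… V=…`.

L=232.599 V=411.036

2πR = 2π·21 = 131.946891
per-turn = √(131.946891² + 16²) = √(17409.9822 + 256) = √17665.9822 = 132.913439
L = 1.75 × 132.913439 = 232.598518
V = π·0.75² × L = 1.767146 × 232.598518 = 411.035509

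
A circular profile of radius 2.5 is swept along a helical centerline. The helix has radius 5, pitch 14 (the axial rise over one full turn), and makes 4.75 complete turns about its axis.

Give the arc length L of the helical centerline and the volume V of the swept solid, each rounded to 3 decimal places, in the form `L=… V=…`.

L=163.372 V=3207.810

2πR = 2π·5 = 31.415927
per-turn = √(31.415927² + 14²) = √(986.9604 + 196) = √1182.9604 = 34.394192
L = 4.75 × 34.394192 = 163.372412
V = π·2.5² × L = 19.634954 × 163.372412 = 3207.809804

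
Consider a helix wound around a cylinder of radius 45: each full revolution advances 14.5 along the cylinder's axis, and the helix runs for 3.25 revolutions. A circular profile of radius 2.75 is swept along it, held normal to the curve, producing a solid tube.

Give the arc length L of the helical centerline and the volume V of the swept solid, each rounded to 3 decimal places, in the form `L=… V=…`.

L=920.123 V=21860.563

2πR = 2π·45 = 282.743339
per-turn = √(282.743339² + 14.5²) = √(79943.7956 + 210.25) = √80154.0456 = 283.114898
L = 3.25 × 283.114898 = 920.123420
V = π·2.75² × L = 23.758294 × 920.123420 = 21860.563125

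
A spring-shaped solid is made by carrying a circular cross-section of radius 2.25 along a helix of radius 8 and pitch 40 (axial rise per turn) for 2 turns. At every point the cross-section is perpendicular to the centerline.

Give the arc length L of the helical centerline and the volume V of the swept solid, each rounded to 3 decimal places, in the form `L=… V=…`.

2πR = 2π·8 = 50.265482
per-turn = √(50.265482² + 40²) = √(2526.6187 + 1600) = √4126.6187 = 64.238763
L = 2 × 64.238763 = 128.477527
V = π·2.25² × L = 15.904313 × 128.477527 = 2043.346776

L=128.478 V=2043.347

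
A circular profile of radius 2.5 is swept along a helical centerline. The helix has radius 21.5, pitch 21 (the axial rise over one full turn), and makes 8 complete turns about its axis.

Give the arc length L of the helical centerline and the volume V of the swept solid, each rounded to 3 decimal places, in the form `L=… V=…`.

L=1093.688 V=21474.514

2πR = 2π·21.5 = 135.088484
per-turn = √(135.088484² + 21²) = √(18248.8985 + 441) = √18689.8985 = 136.711004
L = 8 × 136.711004 = 1093.688030
V = π·2.5² × L = 19.634954 × 1093.688030 = 21474.514247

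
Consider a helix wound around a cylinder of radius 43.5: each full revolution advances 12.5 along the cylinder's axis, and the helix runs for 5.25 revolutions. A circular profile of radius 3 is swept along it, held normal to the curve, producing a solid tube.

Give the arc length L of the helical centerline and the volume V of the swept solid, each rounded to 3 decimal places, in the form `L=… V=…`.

L=1436.422 V=40613.884

2πR = 2π·43.5 = 273.318561
per-turn = √(273.318561² + 12.5²) = √(74703.0357 + 156.25) = √74859.2857 = 273.604250
L = 5.25 × 273.604250 = 1436.422313
V = π·3² × L = 28.274334 × 1436.422313 = 40613.884085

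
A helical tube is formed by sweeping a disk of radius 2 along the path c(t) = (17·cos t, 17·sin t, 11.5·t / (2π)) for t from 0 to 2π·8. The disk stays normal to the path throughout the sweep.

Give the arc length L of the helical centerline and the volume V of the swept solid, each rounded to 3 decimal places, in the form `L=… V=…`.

2πR = 2π·17 = 106.814150
per-turn = √(106.814150² + 11.5²) = √(11409.2627 + 132.25) = √11541.5127 = 107.431432
L = 8 × 107.431432 = 859.451460
V = π·2² × L = 12.566371 × 859.451460 = 10800.185571

L=859.451 V=10800.186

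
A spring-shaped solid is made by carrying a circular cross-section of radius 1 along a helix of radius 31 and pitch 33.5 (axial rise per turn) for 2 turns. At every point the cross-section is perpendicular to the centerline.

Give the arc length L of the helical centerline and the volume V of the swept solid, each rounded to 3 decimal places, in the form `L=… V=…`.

2πR = 2π·31 = 194.778745
per-turn = √(194.778745² + 33.5²) = √(37938.7593 + 1122.25) = √39061.0093 = 197.638583
L = 2 × 197.638583 = 395.277165
V = π·1² × L = 3.141593 × 395.277165 = 1241.799838

L=395.277 V=1241.800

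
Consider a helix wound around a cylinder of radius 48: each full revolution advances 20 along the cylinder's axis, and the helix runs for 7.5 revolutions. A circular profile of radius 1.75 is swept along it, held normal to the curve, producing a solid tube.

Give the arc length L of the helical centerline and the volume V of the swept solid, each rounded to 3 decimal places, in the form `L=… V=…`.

2πR = 2π·48 = 301.592895
per-turn = √(301.592895² + 20²) = √(90958.2742 + 400) = √91358.2742 = 302.255313
L = 7.5 × 302.255313 = 2266.914847
V = π·1.75² × L = 9.621128 × 2266.914847 = 21810.276774

L=2266.915 V=21810.277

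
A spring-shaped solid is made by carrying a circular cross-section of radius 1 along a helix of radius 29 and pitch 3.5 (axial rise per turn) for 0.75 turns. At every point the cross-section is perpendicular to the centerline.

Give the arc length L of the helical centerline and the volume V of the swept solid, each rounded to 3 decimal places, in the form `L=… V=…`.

L=136.684 V=429.407

2πR = 2π·29 = 182.212374
per-turn = √(182.212374² + 3.5²) = √(33201.3492 + 12.25) = √33213.5992 = 182.245985
L = 0.75 × 182.245985 = 136.684489
V = π·1² × L = 3.141593 × 136.684489 = 429.406987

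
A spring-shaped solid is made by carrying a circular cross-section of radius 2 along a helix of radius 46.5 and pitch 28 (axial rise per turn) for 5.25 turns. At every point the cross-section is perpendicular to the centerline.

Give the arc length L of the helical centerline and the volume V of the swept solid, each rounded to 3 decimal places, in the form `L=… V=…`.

L=1540.910 V=19363.651

2πR = 2π·46.5 = 292.168117
per-turn = √(292.168117² + 28²) = √(85362.2085 + 784) = √86146.2085 = 293.506743
L = 5.25 × 293.506743 = 1540.910403
V = π·2² × L = 12.566371 × 1540.910403 = 19363.651211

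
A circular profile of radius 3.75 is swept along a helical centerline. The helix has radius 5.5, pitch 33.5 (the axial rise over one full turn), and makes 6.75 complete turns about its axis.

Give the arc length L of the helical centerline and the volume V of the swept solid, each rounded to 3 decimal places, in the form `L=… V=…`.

L=324.876 V=14352.572

2πR = 2π·5.5 = 34.557519
per-turn = √(34.557519² + 33.5²) = √(1194.2221 + 1122.25) = √2316.4721 = 48.129743
L = 6.75 × 48.129743 = 324.875763
V = π·3.75² × L = 44.178647 × 324.875763 = 14352.571563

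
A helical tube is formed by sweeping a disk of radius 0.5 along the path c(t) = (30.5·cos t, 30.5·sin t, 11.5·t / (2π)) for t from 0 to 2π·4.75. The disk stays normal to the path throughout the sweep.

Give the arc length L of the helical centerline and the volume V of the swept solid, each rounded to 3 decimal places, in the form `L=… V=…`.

L=911.914 V=716.216

2πR = 2π·30.5 = 191.637152
per-turn = √(191.637152² + 11.5²) = √(36724.7980 + 132.25) = √36857.0480 = 191.981895
L = 4.75 × 191.981895 = 911.914001
V = π·0.5² × L = 0.785398 × 911.914001 = 716.215581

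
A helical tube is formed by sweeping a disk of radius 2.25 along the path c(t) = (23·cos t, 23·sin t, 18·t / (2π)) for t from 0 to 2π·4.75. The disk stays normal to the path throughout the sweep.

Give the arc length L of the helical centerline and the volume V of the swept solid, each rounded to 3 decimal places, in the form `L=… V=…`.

2πR = 2π·23 = 144.513262
per-turn = √(144.513262² + 18²) = √(20884.0829 + 324) = √21208.0829 = 145.629952
L = 4.75 × 145.629952 = 691.742272
V = π·2.25² × L = 15.904313 × 691.742272 = 11001.685475

L=691.742 V=11001.685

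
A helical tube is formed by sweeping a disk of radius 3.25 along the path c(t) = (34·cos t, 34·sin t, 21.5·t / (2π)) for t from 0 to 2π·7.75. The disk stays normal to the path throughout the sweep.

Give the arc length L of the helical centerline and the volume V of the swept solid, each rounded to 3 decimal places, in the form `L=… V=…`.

2πR = 2π·34 = 213.628300
per-turn = √(213.628300² + 21.5²) = √(45637.0508 + 462.25) = √46099.3008 = 214.707477
L = 7.75 × 214.707477 = 1663.982948
V = π·3.25² × L = 33.183072 × 1663.982948 = 55216.066643

L=1663.983 V=55216.067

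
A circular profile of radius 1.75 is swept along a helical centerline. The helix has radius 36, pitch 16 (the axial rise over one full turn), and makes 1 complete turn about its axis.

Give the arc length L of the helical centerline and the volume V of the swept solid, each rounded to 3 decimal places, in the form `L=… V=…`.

L=226.760 V=2181.685

2πR = 2π·36 = 226.194671
per-turn = √(226.194671² + 16²) = √(51164.0292 + 256) = √51420.0292 = 226.759849
L = 1 × 226.759849 = 226.759849
V = π·1.75² × L = 9.621128 × 226.759849 = 2181.685422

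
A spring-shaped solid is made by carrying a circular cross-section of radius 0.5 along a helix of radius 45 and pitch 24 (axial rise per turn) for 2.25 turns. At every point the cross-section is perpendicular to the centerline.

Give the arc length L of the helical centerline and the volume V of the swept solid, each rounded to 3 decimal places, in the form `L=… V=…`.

2πR = 2π·45 = 282.743339
per-turn = √(282.743339² + 24²) = √(79943.7956 + 576) = √80519.7956 = 283.760102
L = 2.25 × 283.760102 = 638.460230
V = π·0.5² × L = 0.785398 × 638.460230 = 501.445492

L=638.460 V=501.445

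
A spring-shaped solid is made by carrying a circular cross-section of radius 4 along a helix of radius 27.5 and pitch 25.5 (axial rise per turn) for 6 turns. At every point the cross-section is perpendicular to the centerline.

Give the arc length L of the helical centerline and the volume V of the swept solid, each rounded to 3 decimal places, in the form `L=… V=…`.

2πR = 2π·27.5 = 172.787596
per-turn = √(172.787596² + 25.5²) = √(29855.5533 + 650.25) = √30505.8033 = 174.659106
L = 6 × 174.659106 = 1047.954636
V = π·4² × L = 50.265482 × 1047.954636 = 52675.945376

L=1047.955 V=52675.945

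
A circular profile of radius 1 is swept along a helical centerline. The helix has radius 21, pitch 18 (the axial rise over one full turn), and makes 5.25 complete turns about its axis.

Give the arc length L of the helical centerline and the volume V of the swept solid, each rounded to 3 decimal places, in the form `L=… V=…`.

L=699.137 V=2196.404

2πR = 2π·21 = 131.946891
per-turn = √(131.946891² + 18²) = √(17409.9822 + 324) = √17733.9822 = 133.168999
L = 5.25 × 133.168999 = 699.137242
V = π·1² × L = 3.141593 × 699.137242 = 2196.404424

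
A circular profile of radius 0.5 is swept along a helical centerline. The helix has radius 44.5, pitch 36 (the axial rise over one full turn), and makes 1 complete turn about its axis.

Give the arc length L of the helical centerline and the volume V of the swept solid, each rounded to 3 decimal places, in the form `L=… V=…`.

L=281.910 V=221.411

2πR = 2π·44.5 = 279.601746
per-turn = √(279.601746² + 36²) = √(78177.1365 + 1296) = √79473.1365 = 281.909802
L = 1 × 281.909802 = 281.909802
V = π·0.5² × L = 0.785398 × 281.909802 = 221.411441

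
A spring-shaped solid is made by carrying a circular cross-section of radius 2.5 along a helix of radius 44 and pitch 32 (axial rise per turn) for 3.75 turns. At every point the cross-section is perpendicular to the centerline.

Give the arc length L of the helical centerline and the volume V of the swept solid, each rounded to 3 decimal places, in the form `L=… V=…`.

L=1043.647 V=20491.969

2πR = 2π·44 = 276.460154
per-turn = √(276.460154² + 32²) = √(76430.2165 + 1024) = √77454.2165 = 278.305976
L = 3.75 × 278.305976 = 1043.647411
V = π·2.5² × L = 19.634954 × 1043.647411 = 20491.969003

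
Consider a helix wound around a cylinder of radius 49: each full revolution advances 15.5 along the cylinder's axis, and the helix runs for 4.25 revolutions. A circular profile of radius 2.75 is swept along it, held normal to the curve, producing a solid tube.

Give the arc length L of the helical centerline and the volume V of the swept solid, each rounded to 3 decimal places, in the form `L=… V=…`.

L=1310.131 V=31126.467

2πR = 2π·49 = 307.876080
per-turn = √(307.876080² + 15.5²) = √(94787.6807 + 240.25) = √95027.9307 = 308.266006
L = 4.25 × 308.266006 = 1310.130527
V = π·2.75² × L = 23.758294 × 1310.130527 = 31126.466818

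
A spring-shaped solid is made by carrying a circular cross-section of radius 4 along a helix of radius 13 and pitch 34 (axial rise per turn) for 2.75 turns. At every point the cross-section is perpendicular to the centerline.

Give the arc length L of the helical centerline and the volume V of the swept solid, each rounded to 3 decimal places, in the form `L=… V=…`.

L=243.307 V=12229.927

2πR = 2π·13 = 81.681409
per-turn = √(81.681409² + 34²) = √(6671.8526 + 1156) = √7827.8526 = 88.475152
L = 2.75 × 88.475152 = 243.306669
V = π·4² × L = 50.265482 × 243.306669 = 12229.927094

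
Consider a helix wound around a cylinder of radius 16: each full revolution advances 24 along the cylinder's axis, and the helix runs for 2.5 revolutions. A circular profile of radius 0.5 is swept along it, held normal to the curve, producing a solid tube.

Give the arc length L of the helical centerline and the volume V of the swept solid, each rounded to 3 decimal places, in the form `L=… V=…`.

L=258.390 V=202.939

2πR = 2π·16 = 100.530965
per-turn = √(100.530965² + 24²) = √(10106.4749 + 576) = √10682.4749 = 103.356059
L = 2.5 × 103.356059 = 258.390147
V = π·0.5² × L = 0.785398 × 258.390147 = 202.939147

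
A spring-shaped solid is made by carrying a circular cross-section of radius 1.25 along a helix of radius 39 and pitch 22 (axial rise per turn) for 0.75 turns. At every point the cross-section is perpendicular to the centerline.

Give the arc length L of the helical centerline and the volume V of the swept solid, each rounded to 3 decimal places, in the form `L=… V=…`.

2πR = 2π·39 = 245.044227
per-turn = √(245.044227² + 22²) = √(60046.6732 + 484) = √60530.6732 = 246.029822
L = 0.75 × 246.029822 = 184.522366
V = π·1.25² × L = 4.908739 × 184.522366 = 905.772047

L=184.522 V=905.772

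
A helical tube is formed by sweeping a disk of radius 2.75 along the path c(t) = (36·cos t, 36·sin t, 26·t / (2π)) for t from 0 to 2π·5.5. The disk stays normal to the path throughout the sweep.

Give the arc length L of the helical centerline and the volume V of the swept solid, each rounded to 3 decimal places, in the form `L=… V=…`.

L=1252.262 V=29751.617

2πR = 2π·36 = 226.194671
per-turn = √(226.194671² + 26²) = √(51164.0292 + 676) = √51840.0292 = 227.684056
L = 5.5 × 227.684056 = 1252.262306
V = π·2.75² × L = 23.758294 × 1252.262306 = 29751.616592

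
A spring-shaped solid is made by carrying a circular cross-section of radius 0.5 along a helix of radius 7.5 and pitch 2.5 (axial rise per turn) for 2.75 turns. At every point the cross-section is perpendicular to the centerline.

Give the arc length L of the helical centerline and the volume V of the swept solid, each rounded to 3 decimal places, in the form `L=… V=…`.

2πR = 2π·7.5 = 47.123890
per-turn = √(47.123890² + 2.5²) = √(2220.6610 + 6.25) = √2226.9110 = 47.190158
L = 2.75 × 47.190158 = 129.772934
V = π·0.5² × L = 0.785398 × 129.772934 = 101.923424

L=129.773 V=101.923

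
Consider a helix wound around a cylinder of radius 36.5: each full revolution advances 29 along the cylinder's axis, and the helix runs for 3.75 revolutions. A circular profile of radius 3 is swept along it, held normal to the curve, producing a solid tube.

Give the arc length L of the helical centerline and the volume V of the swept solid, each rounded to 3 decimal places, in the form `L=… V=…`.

2πR = 2π·36.5 = 229.336264
per-turn = √(229.336264² + 29²) = √(52595.1219 + 841) = √53436.1219 = 231.162544
L = 3.75 × 231.162544 = 866.859541
V = π·3² × L = 28.274334 × 866.859541 = 24509.876087

L=866.860 V=24509.876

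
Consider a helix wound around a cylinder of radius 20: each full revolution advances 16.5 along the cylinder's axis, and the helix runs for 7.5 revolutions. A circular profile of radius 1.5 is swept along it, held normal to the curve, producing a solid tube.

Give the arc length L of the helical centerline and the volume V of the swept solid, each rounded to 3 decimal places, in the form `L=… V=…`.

L=950.567 V=6719.165

2πR = 2π·20 = 125.663706
per-turn = √(125.663706² + 16.5²) = √(15791.3670 + 272.25) = √16063.6170 = 126.742325
L = 7.5 × 126.742325 = 950.567440
V = π·1.5² × L = 7.068583 × 950.567440 = 6719.165296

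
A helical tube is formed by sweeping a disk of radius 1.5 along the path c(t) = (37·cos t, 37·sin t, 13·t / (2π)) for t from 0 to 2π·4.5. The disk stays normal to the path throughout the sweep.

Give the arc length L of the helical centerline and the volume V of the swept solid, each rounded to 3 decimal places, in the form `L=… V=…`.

2πR = 2π·37 = 232.477856
per-turn = √(232.477856² + 13²) = √(54045.9537 + 169) = √54214.9537 = 232.841048
L = 4.5 × 232.841048 = 1047.784717
V = π·1.5² × L = 7.068583 × 1047.784717 = 7406.353729

L=1047.785 V=7406.354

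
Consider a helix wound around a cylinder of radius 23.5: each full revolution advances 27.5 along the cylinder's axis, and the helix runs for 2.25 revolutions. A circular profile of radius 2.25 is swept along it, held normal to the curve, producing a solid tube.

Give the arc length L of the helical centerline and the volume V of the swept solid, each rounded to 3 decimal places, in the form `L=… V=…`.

L=337.936 V=5374.644

2πR = 2π·23.5 = 147.654855
per-turn = √(147.654855² + 27.5²) = √(21801.9561 + 756.25) = √22558.2061 = 150.193895
L = 2.25 × 150.193895 = 337.936264
V = π·2.25² × L = 15.904313 × 337.936264 = 5374.644051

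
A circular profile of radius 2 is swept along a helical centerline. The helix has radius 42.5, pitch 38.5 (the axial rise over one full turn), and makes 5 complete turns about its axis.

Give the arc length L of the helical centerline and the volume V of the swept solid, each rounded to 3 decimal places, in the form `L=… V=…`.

L=1348.982 V=16951.813

2πR = 2π·42.5 = 267.035376
per-turn = √(267.035376² + 38.5²) = √(71307.8918 + 1482.25) = √72790.1418 = 269.796482
L = 5 × 269.796482 = 1348.982411
V = π·2² × L = 12.566371 × 1348.982411 = 16951.812928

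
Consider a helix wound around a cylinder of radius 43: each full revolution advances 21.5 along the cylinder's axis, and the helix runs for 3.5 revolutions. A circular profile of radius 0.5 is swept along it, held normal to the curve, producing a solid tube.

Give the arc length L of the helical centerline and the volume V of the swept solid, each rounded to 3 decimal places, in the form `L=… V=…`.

2πR = 2π·43 = 270.176968
per-turn = √(270.176968² + 21.5²) = √(72995.5942 + 462.25) = √73457.8442 = 271.031076
L = 3.5 × 271.031076 = 948.608766
V = π·0.5² × L = 0.785398 × 948.608766 = 745.035583

L=948.609 V=745.036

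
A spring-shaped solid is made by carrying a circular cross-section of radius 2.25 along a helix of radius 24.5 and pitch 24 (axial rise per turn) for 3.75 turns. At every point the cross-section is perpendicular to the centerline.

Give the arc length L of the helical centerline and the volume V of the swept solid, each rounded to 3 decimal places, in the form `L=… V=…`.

2πR = 2π·24.5 = 153.938040
per-turn = √(153.938040² + 24²) = √(23696.9202 + 576) = √24272.9202 = 155.797690
L = 3.75 × 155.797690 = 584.241337
V = π·2.25² × L = 15.904313 × 584.241337 = 9291.956979

L=584.241 V=9291.957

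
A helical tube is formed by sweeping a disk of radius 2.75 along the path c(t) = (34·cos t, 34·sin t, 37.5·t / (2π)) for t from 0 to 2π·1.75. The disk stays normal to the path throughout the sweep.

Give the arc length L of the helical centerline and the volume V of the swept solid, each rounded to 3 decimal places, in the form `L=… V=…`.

2πR = 2π·34 = 213.628300
per-turn = √(213.628300² + 37.5²) = √(45637.0508 + 1406.25) = √47043.3008 = 216.894677
L = 1.75 × 216.894677 = 379.565684
V = π·2.75² × L = 23.758294 × 379.565684 = 9017.833283

L=379.566 V=9017.833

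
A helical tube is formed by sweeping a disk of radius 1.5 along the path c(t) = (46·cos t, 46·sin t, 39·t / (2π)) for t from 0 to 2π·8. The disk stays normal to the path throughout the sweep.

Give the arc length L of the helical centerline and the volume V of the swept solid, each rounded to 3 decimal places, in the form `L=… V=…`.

L=2333.167 V=16492.187

2πR = 2π·46 = 289.026524
per-turn = √(289.026524² + 39²) = √(83536.3317 + 1521) = √85057.3317 = 291.645901
L = 8 × 291.645901 = 2333.167209
V = π·1.5² × L = 7.068583 × 2333.167209 = 16492.187168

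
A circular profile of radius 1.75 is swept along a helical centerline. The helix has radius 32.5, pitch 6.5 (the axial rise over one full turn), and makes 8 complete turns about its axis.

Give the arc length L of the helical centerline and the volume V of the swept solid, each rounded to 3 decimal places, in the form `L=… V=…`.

L=1634.456 V=15725.305

2πR = 2π·32.5 = 204.203522
per-turn = √(204.203522² + 6.5²) = √(41699.0786 + 42.25) = √41741.3286 = 204.306947
L = 8 × 204.306947 = 1634.455576
V = π·1.75² × L = 9.621128 × 1634.455576 = 15725.305493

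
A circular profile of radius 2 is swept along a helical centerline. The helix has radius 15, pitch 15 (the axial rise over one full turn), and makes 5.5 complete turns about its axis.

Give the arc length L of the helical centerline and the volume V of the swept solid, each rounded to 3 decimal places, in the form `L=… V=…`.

L=524.887 V=6595.923

2πR = 2π·15 = 94.247780
per-turn = √(94.247780² + 15²) = √(8882.6440 + 225) = √9107.6440 = 95.433977
L = 5.5 × 95.433977 = 524.886873
V = π·2² × L = 12.566371 × 524.886873 = 6595.922981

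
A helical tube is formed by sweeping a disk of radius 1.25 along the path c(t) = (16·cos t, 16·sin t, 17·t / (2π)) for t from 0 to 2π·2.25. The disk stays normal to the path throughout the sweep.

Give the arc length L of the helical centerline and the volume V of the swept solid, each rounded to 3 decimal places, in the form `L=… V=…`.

L=229.406 V=1126.094

2πR = 2π·16 = 100.530965
per-turn = √(100.530965² + 17²) = √(10106.4749 + 289) = √10395.4749 = 101.958202
L = 2.25 × 101.958202 = 229.405954
V = π·1.25² × L = 4.908739 × 229.405954 = 1126.093843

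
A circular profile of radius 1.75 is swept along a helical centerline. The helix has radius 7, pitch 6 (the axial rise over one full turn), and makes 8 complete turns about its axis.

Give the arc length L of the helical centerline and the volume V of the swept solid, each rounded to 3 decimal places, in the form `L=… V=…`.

L=355.117 V=3416.629

2πR = 2π·7 = 43.982297
per-turn = √(43.982297² + 6²) = √(1934.4425 + 36) = √1970.4425 = 44.389666
L = 8 × 44.389666 = 355.117329
V = π·1.75² × L = 9.621128 × 355.117329 = 3416.629104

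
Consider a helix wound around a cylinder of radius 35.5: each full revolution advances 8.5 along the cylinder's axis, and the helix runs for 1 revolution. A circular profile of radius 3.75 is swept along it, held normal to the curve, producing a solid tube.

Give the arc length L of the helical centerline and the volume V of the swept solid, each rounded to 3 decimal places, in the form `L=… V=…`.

L=223.215 V=9861.336

2πR = 2π·35.5 = 223.053078
per-turn = √(223.053078² + 8.5²) = √(49752.6758 + 72.25) = √49824.9258 = 223.214977
L = 1 × 223.214977 = 223.214977
V = π·3.75² × L = 44.178647 × 223.214977 = 9861.335588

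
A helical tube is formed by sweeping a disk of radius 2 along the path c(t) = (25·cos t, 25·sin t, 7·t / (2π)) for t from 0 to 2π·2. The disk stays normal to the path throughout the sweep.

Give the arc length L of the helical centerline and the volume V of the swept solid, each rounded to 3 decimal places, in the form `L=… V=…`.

L=314.471 V=3951.760

2πR = 2π·25 = 157.079633
per-turn = √(157.079633² + 7²) = √(24674.0110 + 49) = √24723.0110 = 157.235527
L = 2 × 157.235527 = 314.471054
V = π·2² × L = 12.566371 × 314.471054 = 3951.759816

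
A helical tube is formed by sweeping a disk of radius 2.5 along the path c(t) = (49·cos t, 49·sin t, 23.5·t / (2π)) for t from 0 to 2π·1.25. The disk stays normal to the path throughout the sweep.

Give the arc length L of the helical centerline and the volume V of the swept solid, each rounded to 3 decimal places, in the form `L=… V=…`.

L=385.965 V=7578.396

2πR = 2π·49 = 307.876080
per-turn = √(307.876080² + 23.5²) = √(94787.6807 + 552.25) = √95339.9307 = 308.771648
L = 1.25 × 308.771648 = 385.964560
V = π·2.5² × L = 19.634954 × 385.964560 = 7578.396416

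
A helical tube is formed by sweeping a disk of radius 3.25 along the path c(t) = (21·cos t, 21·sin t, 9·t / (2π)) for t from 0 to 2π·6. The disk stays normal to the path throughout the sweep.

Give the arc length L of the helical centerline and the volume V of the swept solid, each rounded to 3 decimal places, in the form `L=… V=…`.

2πR = 2π·21 = 131.946891
per-turn = √(131.946891² + 9²) = √(17409.9822 + 81) = √17490.9822 = 132.253477
L = 6 × 132.253477 = 793.520862
V = π·3.25² × L = 33.183072 × 793.520862 = 26331.460206

L=793.521 V=26331.460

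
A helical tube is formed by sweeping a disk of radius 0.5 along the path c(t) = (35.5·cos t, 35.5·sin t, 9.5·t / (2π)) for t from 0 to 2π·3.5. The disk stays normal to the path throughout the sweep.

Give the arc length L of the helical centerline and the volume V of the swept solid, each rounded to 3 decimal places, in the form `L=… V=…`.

L=781.394 V=613.705

2πR = 2π·35.5 = 223.053078
per-turn = √(223.053078² + 9.5²) = √(49752.6758 + 90.25) = √49842.9258 = 223.255293
L = 3.5 × 223.255293 = 781.393525
V = π·0.5² × L = 0.785398 × 781.393525 = 613.705039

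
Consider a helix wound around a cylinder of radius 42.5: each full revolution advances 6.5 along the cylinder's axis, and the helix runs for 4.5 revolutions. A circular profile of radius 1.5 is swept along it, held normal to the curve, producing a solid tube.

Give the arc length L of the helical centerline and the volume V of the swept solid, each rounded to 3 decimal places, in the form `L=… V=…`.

2πR = 2π·42.5 = 267.035376
per-turn = √(267.035376² + 6.5²) = √(71307.8918 + 42.25) = √71350.1418 = 267.114473
L = 4.5 × 267.114473 = 1202.015129
V = π·1.5² × L = 7.068583 × 1202.015129 = 8496.544275

L=1202.015 V=8496.544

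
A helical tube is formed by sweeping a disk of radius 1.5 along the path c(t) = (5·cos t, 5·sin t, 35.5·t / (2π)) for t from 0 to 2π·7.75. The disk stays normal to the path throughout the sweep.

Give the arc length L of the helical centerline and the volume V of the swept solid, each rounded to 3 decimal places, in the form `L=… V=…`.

L=367.387 V=2596.904

2πR = 2π·5 = 31.415927
per-turn = √(31.415927² + 35.5²) = √(986.9604 + 1260.25) = √2247.2104 = 47.404751
L = 7.75 × 47.404751 = 367.386822
V = π·1.5² × L = 7.068583 × 367.386822 = 2596.904418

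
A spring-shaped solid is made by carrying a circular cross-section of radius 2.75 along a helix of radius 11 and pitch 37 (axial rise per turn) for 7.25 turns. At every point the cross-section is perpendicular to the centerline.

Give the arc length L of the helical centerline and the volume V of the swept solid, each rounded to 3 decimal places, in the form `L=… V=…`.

2πR = 2π·11 = 69.115038
per-turn = √(69.115038² + 37²) = √(4776.8885 + 1369) = √6145.8885 = 78.395718
L = 7.25 × 78.395718 = 568.368952
V = π·2.75² × L = 23.758294 × 568.368952 = 13503.476919

L=568.369 V=13503.477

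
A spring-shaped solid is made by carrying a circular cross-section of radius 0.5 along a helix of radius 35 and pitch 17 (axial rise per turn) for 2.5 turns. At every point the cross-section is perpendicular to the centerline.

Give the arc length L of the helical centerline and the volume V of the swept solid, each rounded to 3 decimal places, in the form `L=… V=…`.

L=551.419 V=433.083

2πR = 2π·35 = 219.911486
per-turn = √(219.911486² + 17²) = √(48361.0616 + 289) = √48650.0616 = 220.567590
L = 2.5 × 220.567590 = 551.418974
V = π·0.5² × L = 0.785398 × 551.418974 = 433.083449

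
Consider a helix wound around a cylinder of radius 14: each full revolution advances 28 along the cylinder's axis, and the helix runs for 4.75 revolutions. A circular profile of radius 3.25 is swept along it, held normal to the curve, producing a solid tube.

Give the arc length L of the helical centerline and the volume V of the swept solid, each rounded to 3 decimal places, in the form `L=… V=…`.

L=438.489 V=14550.406

2πR = 2π·14 = 87.964594
per-turn = √(87.964594² + 28²) = √(7737.7699 + 784) = √8521.7699 = 92.313433
L = 4.75 × 92.313433 = 438.488805
V = π·3.25² × L = 33.183072 × 438.488805 = 14550.405770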